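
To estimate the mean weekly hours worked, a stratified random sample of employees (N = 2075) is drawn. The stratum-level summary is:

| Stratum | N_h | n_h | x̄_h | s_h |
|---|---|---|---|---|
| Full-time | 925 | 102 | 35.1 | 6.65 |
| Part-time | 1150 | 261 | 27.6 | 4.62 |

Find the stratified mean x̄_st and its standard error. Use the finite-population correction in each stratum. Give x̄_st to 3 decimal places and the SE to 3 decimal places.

x̄_st ≈ 30.943, SE ≈ 0.310

x̄_st = Σ W_h x̄_h = (925·35.1 + 1150·27.6)/2075 = 30.94337
V̂(x̄_st) = Σ W_h² (1 − n_h/N_h) s_h²/n_h, with W_h = N_h/N and N = 2075:
  stratum Full-time: (925/2075)²·(1 − 102/925)·6.65²/102 = 0.0766564
  stratum Part-time: (1150/2075)²·(1 − 261/1150)·4.62²/261 = 0.0194181
V̂(x̄_st) = 0.0960745
SE(x̄_st) = √0.0960745 = 0.309959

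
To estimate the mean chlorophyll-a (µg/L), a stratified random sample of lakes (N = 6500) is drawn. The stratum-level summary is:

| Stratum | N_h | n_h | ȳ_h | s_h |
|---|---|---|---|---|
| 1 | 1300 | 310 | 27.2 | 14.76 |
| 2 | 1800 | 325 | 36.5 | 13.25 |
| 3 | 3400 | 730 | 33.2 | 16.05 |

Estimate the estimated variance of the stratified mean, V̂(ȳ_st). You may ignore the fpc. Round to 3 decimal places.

V̂(ȳ_st) ≈ 0.166

V̂(ȳ_st) = Σ W_h² s_h²/n_h, with W_h = N_h/N and N = 6500:
  stratum 1: (1300/6500)²·14.76²/310 = 0.0281107
  stratum 2: (1800/6500)²·13.25²/325 = 0.0414254
  stratum 3: (3400/6500)²·16.05²/730 = 0.0965513
V̂(ȳ_st) = 0.166087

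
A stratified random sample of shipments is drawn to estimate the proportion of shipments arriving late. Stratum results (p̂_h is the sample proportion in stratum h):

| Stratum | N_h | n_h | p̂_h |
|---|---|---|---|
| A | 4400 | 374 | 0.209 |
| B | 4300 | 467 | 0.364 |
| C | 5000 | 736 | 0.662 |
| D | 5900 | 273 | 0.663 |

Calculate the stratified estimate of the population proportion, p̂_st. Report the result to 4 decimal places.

p̂_st ≈ 0.4952

N = 19600; stratum weights W_h = N_h/N.
p̂_st = Σ W_h p̂_h = (4400·0.209 + 4300·0.364 + 5000·0.662 + 5900·0.663)/19600 = 0.49523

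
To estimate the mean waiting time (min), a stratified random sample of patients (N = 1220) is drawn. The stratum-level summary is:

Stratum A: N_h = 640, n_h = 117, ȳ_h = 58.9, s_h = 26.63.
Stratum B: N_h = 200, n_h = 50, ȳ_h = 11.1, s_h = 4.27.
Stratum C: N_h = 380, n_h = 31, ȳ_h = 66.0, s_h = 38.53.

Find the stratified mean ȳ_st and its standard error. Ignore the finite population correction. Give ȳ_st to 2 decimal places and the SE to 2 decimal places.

ȳ_st ≈ 53.28, SE ≈ 2.51

ȳ_st = Σ W_h ȳ_h = (640·58.9 + 200·11.1 + 380·66.0)/1220 = 53.27541
V̂(ȳ_st) = Σ W_h² s_h²/n_h, with W_h = N_h/N and N = 1220:
  stratum A: (640/1220)²·26.63²/117 = 1.668
  stratum B: (200/1220)²·4.27²/50 = 0.0098
  stratum C: (380/1220)²·38.53²/31 = 4.64605
V̂(ȳ_st) = 6.32385
SE(ȳ_st) = √6.32385 = 2.51473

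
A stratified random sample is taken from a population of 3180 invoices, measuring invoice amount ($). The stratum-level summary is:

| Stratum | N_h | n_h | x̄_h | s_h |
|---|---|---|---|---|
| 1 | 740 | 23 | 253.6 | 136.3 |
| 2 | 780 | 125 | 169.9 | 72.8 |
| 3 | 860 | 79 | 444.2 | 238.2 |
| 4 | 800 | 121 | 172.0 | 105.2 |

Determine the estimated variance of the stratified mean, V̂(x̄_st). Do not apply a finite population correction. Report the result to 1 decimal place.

V̂(x̄_st) = Σ W_h² s_h²/n_h, with W_h = N_h/N and N = 3180:
  stratum 1: (740/3180)²·136.3²/23 = 43.7394
  stratum 2: (780/3180)²·72.8²/125 = 2.55087
  stratum 3: (860/3180)²·238.2²/79 = 52.529
  stratum 4: (800/3180)²·105.2²/121 = 5.78858
V̂(x̄_st) = 104.608

V̂(x̄_st) ≈ 104.6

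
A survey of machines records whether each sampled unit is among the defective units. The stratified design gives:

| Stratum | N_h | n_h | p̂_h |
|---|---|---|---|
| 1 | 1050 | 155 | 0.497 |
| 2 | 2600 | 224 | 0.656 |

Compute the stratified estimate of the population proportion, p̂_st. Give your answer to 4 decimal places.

N = 3650; stratum weights W_h = N_h/N.
p̂_st = Σ W_h p̂_h = (1050·0.497 + 2600·0.656)/3650 = 0.61026

p̂_st ≈ 0.6103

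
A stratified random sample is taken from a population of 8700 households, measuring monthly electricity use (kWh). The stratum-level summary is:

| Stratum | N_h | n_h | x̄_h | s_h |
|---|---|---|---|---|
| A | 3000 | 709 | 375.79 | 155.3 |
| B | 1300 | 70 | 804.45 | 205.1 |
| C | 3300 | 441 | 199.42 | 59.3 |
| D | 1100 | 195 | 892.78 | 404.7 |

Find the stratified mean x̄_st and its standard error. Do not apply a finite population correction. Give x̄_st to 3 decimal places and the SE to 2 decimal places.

x̄_st = Σ W_h x̄_h = (3000·375.79 + 1300·804.45 + 3300·199.42 + 1100·892.78)/8700 = 438.31023
V̂(x̄_st) = Σ W_h² s_h²/n_h, with W_h = N_h/N and N = 8700:
  stratum A: (3000/8700)²·155.3²/709 = 4.04483
  stratum B: (1300/8700)²·205.1²/70 = 13.4178
  stratum C: (3300/8700)²·59.3²/441 = 1.14726
  stratum D: (1100/8700)²·404.7²/195 = 13.427
V̂(x̄_st) = 32.0369
SE(x̄_st) = √32.0369 = 5.66011

x̄_st ≈ 438.310, SE ≈ 5.66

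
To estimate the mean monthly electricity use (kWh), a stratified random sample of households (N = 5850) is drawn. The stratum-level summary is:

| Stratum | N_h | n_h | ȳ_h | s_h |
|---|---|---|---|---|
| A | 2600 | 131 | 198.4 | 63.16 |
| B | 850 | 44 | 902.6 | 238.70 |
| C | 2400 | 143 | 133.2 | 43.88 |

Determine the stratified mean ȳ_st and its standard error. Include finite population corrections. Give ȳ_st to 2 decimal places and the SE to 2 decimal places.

ȳ_st = Σ W_h ȳ_h = (2600·198.4 + 850·902.6 + 2400·133.2)/5850 = 273.97094
V̂(ȳ_st) = Σ W_h² (1 − n_h/N_h) s_h²/n_h, with W_h = N_h/N and N = 5850:
  stratum A: (2600/5850)²·(1 − 131/2600)·63.16²/131 = 5.7121
  stratum B: (850/5850)²·(1 − 44/850)·238.70²/44 = 25.9235
  stratum C: (2400/5850)²·(1 − 143/2400)·43.88²/143 = 2.13122
V̂(ȳ_st) = 33.7669
SE(ȳ_st) = √33.7669 = 5.81093

ȳ_st ≈ 273.97, SE ≈ 5.81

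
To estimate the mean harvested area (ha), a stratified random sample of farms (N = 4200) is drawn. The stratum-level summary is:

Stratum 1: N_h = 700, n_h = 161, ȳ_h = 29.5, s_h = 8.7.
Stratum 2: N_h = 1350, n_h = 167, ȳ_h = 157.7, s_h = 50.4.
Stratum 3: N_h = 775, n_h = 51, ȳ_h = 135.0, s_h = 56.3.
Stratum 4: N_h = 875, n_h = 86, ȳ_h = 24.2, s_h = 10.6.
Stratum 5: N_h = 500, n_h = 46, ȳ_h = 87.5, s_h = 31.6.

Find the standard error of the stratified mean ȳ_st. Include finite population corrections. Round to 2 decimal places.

V̂(ȳ_st) = Σ W_h² (1 − n_h/N_h) s_h²/n_h, with W_h = N_h/N and N = 4200:
  stratum 1: (700/4200)²·(1 − 161/700)·8.7²/161 = 0.0100554
  stratum 2: (1350/4200)²·(1 − 167/1350)·50.4²/167 = 1.3771
  stratum 3: (775/4200)²·(1 − 51/775)·56.3²/51 = 1.97692
  stratum 4: (875/4200)²·(1 − 86/875)·10.6²/86 = 0.0511328
  stratum 5: (500/4200)²·(1 − 46/500)·31.6²/46 = 0.279347
V̂(ȳ_st) = 3.69455
SE(ȳ_st) = √3.69455 = 1.92212

SE(ȳ_st) ≈ 1.92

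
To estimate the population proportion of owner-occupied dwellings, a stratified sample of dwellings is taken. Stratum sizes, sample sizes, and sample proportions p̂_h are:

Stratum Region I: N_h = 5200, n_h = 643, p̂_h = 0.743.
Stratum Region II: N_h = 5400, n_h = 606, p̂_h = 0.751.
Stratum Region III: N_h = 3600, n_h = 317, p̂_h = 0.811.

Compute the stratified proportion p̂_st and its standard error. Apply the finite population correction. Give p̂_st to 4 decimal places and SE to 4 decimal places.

N = 14200; stratum weights W_h = N_h/N.
p̂_st = Σ W_h p̂_h = (5200·0.743 + 5400·0.751 + 3600·0.811)/14200 = 0.76328
V̂(p̂_st) = Σ W_h² (1 − n_h/N_h) p̂_h(1−p̂_h)/(n_h−1):
  stratum Region I: (5200/14200)²·(1 − 643/5200)·0.743·0.257/642 = 3.49537e-05
  stratum Region II: (5400/14200)²·(1 − 606/5400)·0.751·0.249/605 = 3.96825e-05
  stratum Region III: (3600/14200)²·(1 − 317/3600)·0.811·0.189/316 = 2.8431e-05
V̂(p̂_st) = 0.000103067; SE = √V̂ = 0.0101522

p̂_st ≈ 0.7633, SE ≈ 0.0102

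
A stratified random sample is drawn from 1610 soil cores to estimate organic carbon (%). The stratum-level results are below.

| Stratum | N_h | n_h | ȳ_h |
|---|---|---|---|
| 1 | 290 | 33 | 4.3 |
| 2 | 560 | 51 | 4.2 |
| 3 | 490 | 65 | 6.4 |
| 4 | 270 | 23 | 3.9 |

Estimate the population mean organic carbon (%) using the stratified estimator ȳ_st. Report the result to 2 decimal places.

N = Σ N_h = 1610. Stratum weights W_h = N_h/N.
ȳ_st = (290·4.3 + 560·4.2 + 490·6.4 + 270·3.9) / 1610 = 4.8373

ȳ_st ≈ 4.84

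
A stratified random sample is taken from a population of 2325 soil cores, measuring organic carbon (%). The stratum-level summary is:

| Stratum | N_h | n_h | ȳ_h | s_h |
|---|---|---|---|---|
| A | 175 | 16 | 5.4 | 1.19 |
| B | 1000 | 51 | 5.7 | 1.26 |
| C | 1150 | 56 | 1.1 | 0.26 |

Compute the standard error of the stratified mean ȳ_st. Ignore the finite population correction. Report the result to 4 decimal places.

V̂(ȳ_st) = Σ W_h² s_h²/n_h, with W_h = N_h/N and N = 2325:
  stratum A: (175/2325)²·1.19²/16 = 0.000501423
  stratum B: (1000/2325)²·1.26²/51 = 0.00575871
  stratum C: (1150/2325)²·0.26²/56 = 0.000295331
V̂(ȳ_st) = 0.00655546
SE(ȳ_st) = √0.00655546 = 0.0809658

SE(ȳ_st) ≈ 0.0810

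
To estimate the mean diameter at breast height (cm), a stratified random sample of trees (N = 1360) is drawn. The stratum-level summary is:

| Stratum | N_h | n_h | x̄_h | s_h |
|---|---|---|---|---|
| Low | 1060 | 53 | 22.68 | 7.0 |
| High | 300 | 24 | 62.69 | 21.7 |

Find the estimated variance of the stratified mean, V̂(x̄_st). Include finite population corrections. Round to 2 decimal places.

V̂(x̄_st) ≈ 1.41

V̂(x̄_st) = Σ W_h² (1 − n_h/N_h) s_h²/n_h, with W_h = N_h/N and N = 1360:
  stratum Low: (1060/1360)²·(1 − 53/1060)·7.0²/53 = 0.533553
  stratum High: (300/1360)²·(1 − 24/300)·21.7²/24 = 0.878336
V̂(x̄_st) = 1.41189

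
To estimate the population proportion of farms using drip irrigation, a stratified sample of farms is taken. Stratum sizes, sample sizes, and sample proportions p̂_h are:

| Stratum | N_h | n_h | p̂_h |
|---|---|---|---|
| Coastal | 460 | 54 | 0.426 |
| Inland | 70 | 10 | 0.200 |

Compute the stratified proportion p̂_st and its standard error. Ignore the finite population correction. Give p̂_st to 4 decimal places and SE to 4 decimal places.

N = 530; stratum weights W_h = N_h/N.
p̂_st = Σ W_h p̂_h = (460·0.426 + 70·0.200)/530 = 0.39615
V̂(p̂_st) = Σ W_h² p̂_h(1−p̂_h)/(n_h−1):
  stratum Coastal: (460/530)²·0.426·0.574/53 = 0.00347544
  stratum Inland: (70/530)²·0.200·0.800/9 = 0.000310114
V̂(p̂_st) = 0.00378555; SE = √V̂ = 0.0615268

p̂_st ≈ 0.3962, SE ≈ 0.0615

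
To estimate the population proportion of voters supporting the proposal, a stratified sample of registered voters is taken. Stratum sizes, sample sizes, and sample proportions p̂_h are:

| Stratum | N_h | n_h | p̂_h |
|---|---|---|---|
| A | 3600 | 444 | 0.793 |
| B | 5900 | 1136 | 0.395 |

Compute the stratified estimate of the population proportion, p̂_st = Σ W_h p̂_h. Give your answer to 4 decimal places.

N = 9500; stratum weights W_h = N_h/N.
p̂_st = Σ W_h p̂_h = (3600·0.793 + 5900·0.395)/9500 = 0.54582

p̂_st ≈ 0.5458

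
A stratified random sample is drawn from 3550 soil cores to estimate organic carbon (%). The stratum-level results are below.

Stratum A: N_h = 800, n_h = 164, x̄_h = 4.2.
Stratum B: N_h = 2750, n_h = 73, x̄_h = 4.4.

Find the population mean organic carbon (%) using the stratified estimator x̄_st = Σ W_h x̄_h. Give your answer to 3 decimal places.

x̄_st ≈ 4.355

N = Σ N_h = 3550. Stratum weights W_h = N_h/N.
x̄_st = (800·4.2 + 2750·4.4) / 3550 = 4.35493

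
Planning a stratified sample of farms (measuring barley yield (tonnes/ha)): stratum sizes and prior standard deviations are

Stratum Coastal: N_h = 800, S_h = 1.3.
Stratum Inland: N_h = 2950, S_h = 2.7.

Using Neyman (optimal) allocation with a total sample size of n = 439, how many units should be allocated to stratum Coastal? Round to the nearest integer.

51

Neyman allocation: n_h = n · N_h S_h / Σ N_i S_i, with n = 439.
  stratum Coastal: N_h·S_h = 800·1.3 = 1040.00
  stratum Inland: N_h·S_h = 2950·2.7 = 7965.00
Σ N_h S_h = 9005.00
n for stratum Coastal = 439·1040.00/9005.00 = 50.701 → 51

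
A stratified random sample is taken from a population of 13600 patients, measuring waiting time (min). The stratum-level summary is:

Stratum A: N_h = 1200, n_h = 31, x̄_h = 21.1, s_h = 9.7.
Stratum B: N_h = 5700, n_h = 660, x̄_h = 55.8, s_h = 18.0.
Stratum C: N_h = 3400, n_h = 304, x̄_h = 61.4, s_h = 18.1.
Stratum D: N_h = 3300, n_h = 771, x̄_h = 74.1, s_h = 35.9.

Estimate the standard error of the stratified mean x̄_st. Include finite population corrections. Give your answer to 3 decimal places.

SE(x̄_st) ≈ 0.486

V̂(x̄_st) = Σ W_h² (1 − n_h/N_h) s_h²/n_h, with W_h = N_h/N and N = 13600:
  stratum A: (1200/13600)²·(1 − 31/1200)·9.7²/31 = 0.0230197
  stratum B: (5700/13600)²·(1 − 660/5700)·18.0²/660 = 0.076248
  stratum C: (3400/13600)²·(1 − 304/3400)·18.1²/304 = 0.0613318
  stratum D: (3300/13600)²·(1 − 771/3300)·35.9²/771 = 0.0754257
V̂(x̄_st) = 0.236025
SE(x̄_st) = √0.236025 = 0.485824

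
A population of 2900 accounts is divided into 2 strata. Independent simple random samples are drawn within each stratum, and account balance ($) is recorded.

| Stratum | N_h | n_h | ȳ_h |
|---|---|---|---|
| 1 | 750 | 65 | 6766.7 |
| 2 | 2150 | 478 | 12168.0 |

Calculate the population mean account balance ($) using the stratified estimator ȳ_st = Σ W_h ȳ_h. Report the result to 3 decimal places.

N = Σ N_h = 2900. Stratum weights W_h = N_h/N.
ȳ_st = (750·6766.7 + 2150·12168.0) / 2900 = 10771.11207

ȳ_st ≈ 10771.112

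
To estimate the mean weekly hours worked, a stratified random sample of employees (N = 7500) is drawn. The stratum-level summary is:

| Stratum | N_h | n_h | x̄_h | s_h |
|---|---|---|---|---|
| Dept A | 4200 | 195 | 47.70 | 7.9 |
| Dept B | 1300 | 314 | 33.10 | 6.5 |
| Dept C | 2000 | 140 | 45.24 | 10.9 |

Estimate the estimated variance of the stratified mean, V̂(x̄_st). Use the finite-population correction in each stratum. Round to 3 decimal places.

V̂(x̄_st) ≈ 0.155

V̂(x̄_st) = Σ W_h² (1 − n_h/N_h) s_h²/n_h, with W_h = N_h/N and N = 7500:
  stratum Dept A: (4200/7500)²·(1 − 195/4200)·7.9²/195 = 0.0957081
  stratum Dept B: (1300/7500)²·(1 − 314/1300)·6.5²/314 = 0.00306616
  stratum Dept C: (2000/7500)²·(1 − 140/2000)·10.9²/140 = 0.0561236
V̂(x̄_st) = 0.154898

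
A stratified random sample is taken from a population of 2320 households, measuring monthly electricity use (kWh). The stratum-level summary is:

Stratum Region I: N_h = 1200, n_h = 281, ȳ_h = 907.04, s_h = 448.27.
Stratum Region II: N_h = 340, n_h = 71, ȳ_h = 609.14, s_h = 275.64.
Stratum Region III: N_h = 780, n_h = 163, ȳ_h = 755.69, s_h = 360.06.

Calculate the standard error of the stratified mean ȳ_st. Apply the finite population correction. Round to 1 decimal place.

V̂(ȳ_st) = Σ W_h² (1 − n_h/N_h) s_h²/n_h, with W_h = N_h/N and N = 2320:
  stratum Region I: (1200/2320)²·(1 − 281/1200)·448.27²/281 = 146.519
  stratum Region II: (340/2320)²·(1 − 71/340)·275.64²/71 = 18.1837
  stratum Region III: (780/2320)²·(1 − 163/780)·360.06²/163 = 71.1158
V̂(ȳ_st) = 235.818
SE(ȳ_st) = √235.818 = 15.3564

SE(ȳ_st) ≈ 15.4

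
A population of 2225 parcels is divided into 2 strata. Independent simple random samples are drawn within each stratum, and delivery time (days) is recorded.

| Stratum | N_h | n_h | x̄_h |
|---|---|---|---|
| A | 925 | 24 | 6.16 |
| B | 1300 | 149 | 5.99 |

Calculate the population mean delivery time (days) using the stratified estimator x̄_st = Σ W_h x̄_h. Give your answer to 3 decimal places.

x̄_st ≈ 6.061

N = Σ N_h = 2225. Stratum weights W_h = N_h/N.
x̄_st = (925·6.16 + 1300·5.99) / 2225 = 6.06067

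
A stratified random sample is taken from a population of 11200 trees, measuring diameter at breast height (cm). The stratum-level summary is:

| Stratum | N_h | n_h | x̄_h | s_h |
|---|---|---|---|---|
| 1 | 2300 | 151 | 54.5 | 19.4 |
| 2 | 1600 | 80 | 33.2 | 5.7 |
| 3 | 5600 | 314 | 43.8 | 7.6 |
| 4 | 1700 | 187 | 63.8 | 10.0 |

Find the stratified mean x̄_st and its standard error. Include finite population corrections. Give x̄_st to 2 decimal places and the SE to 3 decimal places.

x̄_st ≈ 47.52, SE ≈ 0.401

x̄_st = Σ W_h x̄_h = (2300·54.5 + 1600·33.2 + 5600·43.8 + 1700·63.8)/11200 = 47.51875
V̂(x̄_st) = Σ W_h² (1 − n_h/N_h) s_h²/n_h, with W_h = N_h/N and N = 11200:
  stratum 1: (2300/11200)²·(1 − 151/2300)·19.4²/151 = 0.0982098
  stratum 2: (1600/11200)²·(1 − 80/1600)·5.7²/80 = 0.00787385
  stratum 3: (5600/11200)²·(1 − 314/5600)·7.6²/314 = 0.0434087
  stratum 4: (1700/11200)²·(1 − 187/1700)·10.0²/187 = 0.010965
V̂(x̄_st) = 0.160457
SE(x̄_st) = √0.160457 = 0.400571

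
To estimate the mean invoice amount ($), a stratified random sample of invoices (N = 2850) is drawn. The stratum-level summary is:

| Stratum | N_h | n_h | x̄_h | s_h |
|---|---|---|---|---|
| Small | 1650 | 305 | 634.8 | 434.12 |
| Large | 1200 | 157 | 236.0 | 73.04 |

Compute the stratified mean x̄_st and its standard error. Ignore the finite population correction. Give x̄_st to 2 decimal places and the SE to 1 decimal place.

x̄_st = Σ W_h x̄_h = (1650·634.8 + 1200·236.0)/2850 = 466.88421
V̂(x̄_st) = Σ W_h² s_h²/n_h, with W_h = N_h/N and N = 2850:
  stratum Small: (1650/2850)²·434.12²/305 = 207.108
  stratum Large: (1200/2850)²·73.04²/157 = 6.02413
V̂(x̄_st) = 213.133
SE(x̄_st) = √213.133 = 14.5991

x̄_st ≈ 466.88, SE ≈ 14.6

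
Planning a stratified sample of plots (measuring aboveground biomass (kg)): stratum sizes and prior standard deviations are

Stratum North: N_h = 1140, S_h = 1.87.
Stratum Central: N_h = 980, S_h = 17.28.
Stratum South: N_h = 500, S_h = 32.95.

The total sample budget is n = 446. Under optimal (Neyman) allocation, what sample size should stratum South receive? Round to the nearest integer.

Neyman allocation: n_h = n · N_h S_h / Σ N_i S_i, with n = 446.
  stratum North: N_h·S_h = 1140·1.87 = 2131.80
  stratum Central: N_h·S_h = 980·17.28 = 16934.40
  stratum South: N_h·S_h = 500·32.95 = 16475.00
Σ N_h S_h = 35541.20
n for stratum South = 446·16475.00/35541.20 = 206.742 → 207

207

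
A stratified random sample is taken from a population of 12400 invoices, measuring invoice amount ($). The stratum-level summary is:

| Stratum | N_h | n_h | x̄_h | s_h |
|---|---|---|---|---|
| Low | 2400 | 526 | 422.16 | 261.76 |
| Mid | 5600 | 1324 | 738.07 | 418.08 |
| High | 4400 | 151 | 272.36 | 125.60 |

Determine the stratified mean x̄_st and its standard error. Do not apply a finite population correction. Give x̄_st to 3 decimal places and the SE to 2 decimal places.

x̄_st = Σ W_h x̄_h = (2400·422.16 + 5600·738.07 + 4400·272.36)/12400 = 511.67419
V̂(x̄_st) = Σ W_h² s_h²/n_h, with W_h = N_h/N and N = 12400:
  stratum Low: (2400/12400)²·261.76²/526 = 4.87978
  stratum Mid: (5600/12400)²·418.08²/1324 = 26.9255
  stratum High: (4400/12400)²·125.60²/151 = 13.1542
V̂(x̄_st) = 44.9595
SE(x̄_st) = √44.9595 = 6.70518

x̄_st ≈ 511.674, SE ≈ 6.71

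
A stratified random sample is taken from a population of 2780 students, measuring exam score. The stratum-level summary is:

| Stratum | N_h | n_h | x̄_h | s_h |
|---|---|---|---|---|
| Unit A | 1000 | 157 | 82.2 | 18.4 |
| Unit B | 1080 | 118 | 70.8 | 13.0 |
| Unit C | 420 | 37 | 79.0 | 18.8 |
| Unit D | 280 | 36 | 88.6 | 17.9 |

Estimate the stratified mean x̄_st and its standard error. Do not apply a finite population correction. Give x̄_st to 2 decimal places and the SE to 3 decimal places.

x̄_st = Σ W_h x̄_h = (1000·82.2 + 1080·70.8 + 420·79.0 + 280·88.6)/2780 = 77.93237
V̂(x̄_st) = Σ W_h² s_h²/n_h, with W_h = N_h/N and N = 2780:
  stratum Unit A: (1000/2780)²·18.4²/157 = 0.279027
  stratum Unit B: (1080/2780)²·13.0²/118 = 0.216154
  stratum Unit C: (420/2780)²·18.8²/37 = 0.218033
  stratum Unit D: (280/2780)²·17.9²/36 = 0.090288
V̂(x̄_st) = 0.803502
SE(x̄_st) = √0.803502 = 0.896383

x̄_st ≈ 77.93, SE ≈ 0.896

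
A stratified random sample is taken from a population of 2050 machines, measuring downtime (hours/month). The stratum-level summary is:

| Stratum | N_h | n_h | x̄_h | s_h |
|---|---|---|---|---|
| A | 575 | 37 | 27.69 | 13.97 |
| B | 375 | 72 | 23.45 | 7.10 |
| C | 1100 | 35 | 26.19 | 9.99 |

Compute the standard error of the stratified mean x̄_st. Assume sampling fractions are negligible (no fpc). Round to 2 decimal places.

V̂(x̄_st) = Σ W_h² s_h²/n_h, with W_h = N_h/N and N = 2050:
  stratum A: (575/2050)²·13.97²/37 = 0.414972
  stratum B: (375/2050)²·7.10²/72 = 0.0234282
  stratum C: (1100/2050)²·9.99²/35 = 0.820995
V̂(x̄_st) = 1.2594
SE(x̄_st) = √1.2594 = 1.12223

SE(x̄_st) ≈ 1.12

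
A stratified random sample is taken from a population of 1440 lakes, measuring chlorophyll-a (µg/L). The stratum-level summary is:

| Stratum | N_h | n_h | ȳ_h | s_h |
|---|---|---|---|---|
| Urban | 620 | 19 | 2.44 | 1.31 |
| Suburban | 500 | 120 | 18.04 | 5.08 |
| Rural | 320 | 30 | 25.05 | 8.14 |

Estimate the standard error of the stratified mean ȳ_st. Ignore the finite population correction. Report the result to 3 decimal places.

SE(ȳ_st) ≈ 0.390

V̂(ȳ_st) = Σ W_h² s_h²/n_h, with W_h = N_h/N and N = 1440:
  stratum Urban: (620/1440)²·1.31²/19 = 0.0167435
  stratum Suburban: (500/1440)²·5.08²/120 = 0.0259275
  stratum Rural: (320/1440)²·8.14²/30 = 0.109069
V̂(ȳ_st) = 0.15174
SE(ȳ_st) = √0.15174 = 0.389539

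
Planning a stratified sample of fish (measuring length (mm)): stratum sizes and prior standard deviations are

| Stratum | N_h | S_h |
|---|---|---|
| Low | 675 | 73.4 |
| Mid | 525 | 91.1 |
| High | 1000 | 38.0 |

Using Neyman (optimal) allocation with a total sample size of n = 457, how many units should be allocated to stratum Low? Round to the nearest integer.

Neyman allocation: n_h = n · N_h S_h / Σ N_i S_i, with n = 457.
  stratum Low: N_h·S_h = 675·73.4 = 49545.00
  stratum Mid: N_h·S_h = 525·91.1 = 47827.50
  stratum High: N_h·S_h = 1000·38.0 = 38000.00
Σ N_h S_h = 135372.50
n for stratum Low = 457·49545.00/135372.50 = 167.257 → 167

167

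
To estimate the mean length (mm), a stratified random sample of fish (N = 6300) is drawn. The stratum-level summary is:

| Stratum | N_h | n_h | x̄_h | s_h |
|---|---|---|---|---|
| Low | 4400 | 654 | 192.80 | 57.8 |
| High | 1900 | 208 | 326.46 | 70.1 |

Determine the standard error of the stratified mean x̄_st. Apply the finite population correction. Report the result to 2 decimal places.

SE(x̄_st) ≈ 2.01

V̂(x̄_st) = Σ W_h² (1 − n_h/N_h) s_h²/n_h, with W_h = N_h/N and N = 6300:
  stratum Low: (4400/6300)²·(1 − 654/4400)·57.8²/654 = 2.12137
  stratum High: (1900/6300)²·(1 − 208/1900)·70.1²/208 = 1.91358
V̂(x̄_st) = 4.03495
SE(x̄_st) = √4.03495 = 2.00872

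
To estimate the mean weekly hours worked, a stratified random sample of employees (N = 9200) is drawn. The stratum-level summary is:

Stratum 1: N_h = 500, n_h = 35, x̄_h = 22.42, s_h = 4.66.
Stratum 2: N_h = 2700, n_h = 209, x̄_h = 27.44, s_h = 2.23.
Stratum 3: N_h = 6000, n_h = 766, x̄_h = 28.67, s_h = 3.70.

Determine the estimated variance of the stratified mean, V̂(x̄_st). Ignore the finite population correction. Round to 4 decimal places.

V̂(x̄_st) = Σ W_h² s_h²/n_h, with W_h = N_h/N and N = 9200:
  stratum 1: (500/9200)²·4.66²/35 = 0.0018326
  stratum 2: (2700/9200)²·2.23²/209 = 0.00204935
  stratum 3: (6000/9200)²·3.70²/766 = 0.00760154
V̂(x̄_st) = 0.0114835

V̂(x̄_st) ≈ 0.0115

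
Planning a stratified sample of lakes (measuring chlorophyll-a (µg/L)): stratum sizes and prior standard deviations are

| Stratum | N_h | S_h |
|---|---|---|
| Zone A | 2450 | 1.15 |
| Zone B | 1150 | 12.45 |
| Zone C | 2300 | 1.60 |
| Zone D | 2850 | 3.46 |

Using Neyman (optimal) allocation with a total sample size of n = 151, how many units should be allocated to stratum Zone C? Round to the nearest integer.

Neyman allocation: n_h = n · N_h S_h / Σ N_i S_i, with n = 151.
  stratum Zone A: N_h·S_h = 2450·1.15 = 2817.50
  stratum Zone B: N_h·S_h = 1150·12.45 = 14317.50
  stratum Zone C: N_h·S_h = 2300·1.60 = 3680.00
  stratum Zone D: N_h·S_h = 2850·3.46 = 9861.00
Σ N_h S_h = 30676.00
n for stratum Zone C = 151·3680.00/30676.00 = 18.114 → 18

18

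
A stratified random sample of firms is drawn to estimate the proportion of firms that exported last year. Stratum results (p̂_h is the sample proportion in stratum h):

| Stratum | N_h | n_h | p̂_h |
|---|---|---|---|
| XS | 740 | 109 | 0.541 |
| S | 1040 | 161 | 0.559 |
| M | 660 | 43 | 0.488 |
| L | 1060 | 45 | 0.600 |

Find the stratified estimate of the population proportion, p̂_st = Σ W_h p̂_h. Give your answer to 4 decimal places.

N = 3500; stratum weights W_h = N_h/N.
p̂_st = Σ W_h p̂_h = (740·0.541 + 1040·0.559 + 660·0.488 + 1060·0.600)/3500 = 0.55422

p̂_st ≈ 0.5542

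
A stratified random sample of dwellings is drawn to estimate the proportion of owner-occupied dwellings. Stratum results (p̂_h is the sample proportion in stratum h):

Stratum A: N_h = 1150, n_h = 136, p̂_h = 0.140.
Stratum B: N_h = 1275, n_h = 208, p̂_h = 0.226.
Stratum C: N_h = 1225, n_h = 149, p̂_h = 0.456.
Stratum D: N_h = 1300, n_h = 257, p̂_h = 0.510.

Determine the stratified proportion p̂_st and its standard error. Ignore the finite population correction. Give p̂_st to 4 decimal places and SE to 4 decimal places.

N = 4950; stratum weights W_h = N_h/N.
p̂_st = Σ W_h p̂_h = (1150·0.140 + 1275·0.226 + 1225·0.456 + 1300·0.510)/4950 = 0.33753
V̂(p̂_st) = Σ W_h² p̂_h(1−p̂_h)/(n_h−1):
  stratum A: (1150/4950)²·0.140·0.860/135 = 4.81369e-05
  stratum B: (1275/4950)²·0.226·0.774/207 = 5.60646e-05
  stratum C: (1225/4950)²·0.456·0.544/148 = 0.000102651
  stratum D: (1300/4950)²·0.510·0.490/256 = 6.73291e-05
V̂(p̂_st) = 0.000274182; SE = √V̂ = 0.0165584

p̂_st ≈ 0.3375, SE ≈ 0.0166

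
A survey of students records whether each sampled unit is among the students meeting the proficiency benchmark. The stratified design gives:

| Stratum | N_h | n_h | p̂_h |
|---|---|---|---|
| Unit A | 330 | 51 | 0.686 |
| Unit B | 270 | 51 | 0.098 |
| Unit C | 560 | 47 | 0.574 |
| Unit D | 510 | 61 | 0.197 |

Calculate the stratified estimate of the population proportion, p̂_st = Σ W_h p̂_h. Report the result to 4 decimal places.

N = 1670; stratum weights W_h = N_h/N.
p̂_st = Σ W_h p̂_h = (330·0.686 + 270·0.098 + 560·0.574 + 510·0.197)/1670 = 0.40404

p̂_st ≈ 0.4040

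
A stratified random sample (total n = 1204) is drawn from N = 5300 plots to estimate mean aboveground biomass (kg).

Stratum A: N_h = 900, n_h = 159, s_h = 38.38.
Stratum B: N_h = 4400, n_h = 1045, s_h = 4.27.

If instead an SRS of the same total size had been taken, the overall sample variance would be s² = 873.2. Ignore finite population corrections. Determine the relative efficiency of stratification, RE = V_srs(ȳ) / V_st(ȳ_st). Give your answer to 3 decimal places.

RE ≈ 2.598

V̂(ȳ_st) = Σ W_h² s_h²/n_h, with W_h = N_h/N and N = 5300:
  stratum A: (900/5300)²·38.38²/159 = 0.267144
  stratum B: (4400/5300)²·4.27²/1045 = 0.0120252
V_st = 0.27917
V_srs = s²/n = 873.2/1204 = 0.725249
Relative efficiency = V_srs / V_st = 0.725249/0.27917 = 2.5979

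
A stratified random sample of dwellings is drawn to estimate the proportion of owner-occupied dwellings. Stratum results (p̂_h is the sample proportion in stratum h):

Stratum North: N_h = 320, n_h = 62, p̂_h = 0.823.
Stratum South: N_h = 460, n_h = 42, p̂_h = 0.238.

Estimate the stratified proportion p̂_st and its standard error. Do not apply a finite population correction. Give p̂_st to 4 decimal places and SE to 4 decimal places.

N = 780; stratum weights W_h = N_h/N.
p̂_st = Σ W_h p̂_h = (320·0.823 + 460·0.238)/780 = 0.47800
V̂(p̂_st) = Σ W_h² p̂_h(1−p̂_h)/(n_h−1):
  stratum North: (320/780)²·0.823·0.177/61 = 0.000401933
  stratum South: (460/780)²·0.238·0.762/41 = 0.00153842
V̂(p̂_st) = 0.00194035; SE = √V̂ = 0.0440494

p̂_st ≈ 0.4780, SE ≈ 0.0440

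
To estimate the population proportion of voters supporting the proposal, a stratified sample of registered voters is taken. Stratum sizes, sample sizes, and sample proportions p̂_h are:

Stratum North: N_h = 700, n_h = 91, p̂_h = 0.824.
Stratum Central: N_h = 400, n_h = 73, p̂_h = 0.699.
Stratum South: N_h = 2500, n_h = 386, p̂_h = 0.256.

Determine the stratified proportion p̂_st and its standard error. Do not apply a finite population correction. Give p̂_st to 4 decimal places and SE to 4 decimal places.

p̂_st ≈ 0.4157, SE ≈ 0.0183

N = 3600; stratum weights W_h = N_h/N.
p̂_st = Σ W_h p̂_h = (700·0.824 + 400·0.699 + 2500·0.256)/3600 = 0.41567
V̂(p̂_st) = Σ W_h² p̂_h(1−p̂_h)/(n_h−1):
  stratum North: (700/3600)²·0.824·0.176/90 = 6.0924e-05
  stratum Central: (400/3600)²·0.699·0.301/72 = 3.60766e-05
  stratum South: (2500/3600)²·0.256·0.744/385 = 0.000238576
V̂(p̂_st) = 0.000335577; SE = √V̂ = 0.0183188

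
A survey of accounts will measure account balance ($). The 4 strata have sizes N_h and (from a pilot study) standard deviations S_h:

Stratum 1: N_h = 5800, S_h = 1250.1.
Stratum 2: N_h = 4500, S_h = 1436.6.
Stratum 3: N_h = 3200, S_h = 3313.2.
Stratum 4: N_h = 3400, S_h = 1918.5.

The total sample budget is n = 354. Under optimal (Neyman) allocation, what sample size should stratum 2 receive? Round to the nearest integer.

74

Neyman allocation: n_h = n · N_h S_h / Σ N_i S_i, with n = 354.
  stratum 1: N_h·S_h = 5800·1250.1 = 7250580.00
  stratum 2: N_h·S_h = 4500·1436.6 = 6464700.00
  stratum 3: N_h·S_h = 3200·3313.2 = 10602240.00
  stratum 4: N_h·S_h = 3400·1918.5 = 6522900.00
Σ N_h S_h = 30840420.00
n for stratum 2 = 354·6464700.00/30840420.00 = 74.205 → 74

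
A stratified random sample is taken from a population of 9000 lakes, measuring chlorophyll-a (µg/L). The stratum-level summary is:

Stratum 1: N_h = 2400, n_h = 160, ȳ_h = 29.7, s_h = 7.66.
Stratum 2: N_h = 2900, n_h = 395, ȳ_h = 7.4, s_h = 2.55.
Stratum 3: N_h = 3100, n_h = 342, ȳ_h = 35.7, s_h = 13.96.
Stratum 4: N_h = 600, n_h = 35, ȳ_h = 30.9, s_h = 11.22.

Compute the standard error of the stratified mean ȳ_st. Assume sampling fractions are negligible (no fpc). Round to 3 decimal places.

V̂(ȳ_st) = Σ W_h² s_h²/n_h, with W_h = N_h/N and N = 9000:
  stratum 1: (2400/9000)²·7.66²/160 = 0.026078
  stratum 2: (2900/9000)²·2.55²/395 = 0.00170921
  stratum 3: (3100/9000)²·13.96²/342 = 0.0676057
  stratum 4: (600/9000)²·11.22²/35 = 0.0159858
V̂(ȳ_st) = 0.111379
SE(ȳ_st) = √0.111379 = 0.333735

SE(ȳ_st) ≈ 0.334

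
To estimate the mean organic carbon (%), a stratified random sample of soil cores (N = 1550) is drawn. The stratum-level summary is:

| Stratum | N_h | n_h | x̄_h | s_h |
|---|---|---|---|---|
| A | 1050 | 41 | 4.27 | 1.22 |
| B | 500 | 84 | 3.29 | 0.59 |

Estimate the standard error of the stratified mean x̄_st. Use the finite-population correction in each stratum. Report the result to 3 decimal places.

SE(x̄_st) ≈ 0.128

V̂(x̄_st) = Σ W_h² (1 − n_h/N_h) s_h²/n_h, with W_h = N_h/N and N = 1550:
  stratum A: (1050/1550)²·(1 − 41/1050)·1.22²/41 = 0.0160086
  stratum B: (500/1550)²·(1 − 84/500)·0.59²/84 = 0.000358777
V̂(x̄_st) = 0.0163674
SE(x̄_st) = √0.0163674 = 0.127935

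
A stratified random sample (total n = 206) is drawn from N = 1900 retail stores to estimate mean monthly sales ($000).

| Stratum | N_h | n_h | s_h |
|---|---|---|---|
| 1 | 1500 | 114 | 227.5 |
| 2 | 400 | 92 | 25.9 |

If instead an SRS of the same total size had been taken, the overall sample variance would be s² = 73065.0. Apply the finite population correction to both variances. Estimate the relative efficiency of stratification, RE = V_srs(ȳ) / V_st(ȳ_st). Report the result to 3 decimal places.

RE ≈ 1.208

V̂(ȳ_st) = Σ W_h² (1 − n_h/N_h) s_h²/n_h, with W_h = N_h/N and N = 1900:
  stratum 1: (1500/1900)²·(1 − 114/1500)·227.5²/114 = 261.46
  stratum 2: (400/1900)²·(1 − 92/400)·25.9²/92 = 0.248837
V_st = 261.709
V_srs = (1 − 206/1900)·73065.0/206 = 316.229
Relative efficiency = V_srs / V_st = 316.229/261.709 = 1.2083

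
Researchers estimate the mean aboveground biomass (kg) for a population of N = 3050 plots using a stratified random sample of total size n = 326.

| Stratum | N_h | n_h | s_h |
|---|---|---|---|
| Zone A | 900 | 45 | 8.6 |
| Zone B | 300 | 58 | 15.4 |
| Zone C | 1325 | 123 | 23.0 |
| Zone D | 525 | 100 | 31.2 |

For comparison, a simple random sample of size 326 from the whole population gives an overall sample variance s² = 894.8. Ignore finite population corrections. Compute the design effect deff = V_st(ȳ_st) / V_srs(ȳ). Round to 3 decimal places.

V̂(ȳ_st) = Σ W_h² s_h²/n_h, with W_h = N_h/N and N = 3050:
  stratum Zone A: (900/3050)²·8.6²/45 = 0.14311
  stratum Zone B: (300/3050)²·15.4²/58 = 0.03956
  stratum Zone C: (1325/3050)²·23.0²/123 = 0.811676
  stratum Zone D: (525/3050)²·31.2²/100 = 0.288422
V_st = 1.28277
V_srs = s²/n = 894.8/326 = 2.74479
deff = V_st / V_srs = 1.28277/2.74479 = 0.4673

deff ≈ 0.467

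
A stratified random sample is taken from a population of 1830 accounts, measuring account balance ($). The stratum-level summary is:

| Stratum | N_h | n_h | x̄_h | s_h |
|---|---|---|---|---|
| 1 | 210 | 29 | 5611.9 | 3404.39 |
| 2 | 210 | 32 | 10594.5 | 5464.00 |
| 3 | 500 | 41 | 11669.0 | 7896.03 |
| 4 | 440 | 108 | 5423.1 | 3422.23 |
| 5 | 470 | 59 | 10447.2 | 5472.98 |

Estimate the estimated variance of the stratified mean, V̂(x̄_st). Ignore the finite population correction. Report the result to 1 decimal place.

V̂(x̄_st) = Σ W_h² s_h²/n_h, with W_h = N_h/N and N = 1830:
  stratum 1: (210/1830)²·3404.39²/29 = 5262.8
  stratum 2: (210/1830)²·5464.00²/32 = 12285.9
  stratum 3: (500/1830)²·7896.03²/41 = 113520
  stratum 4: (440/1830)²·3422.23²/108 = 6268.99
  stratum 5: (470/1830)²·5472.98²/59 = 33488
V̂(x̄_st) = 170826

V̂(x̄_st) ≈ 170825.5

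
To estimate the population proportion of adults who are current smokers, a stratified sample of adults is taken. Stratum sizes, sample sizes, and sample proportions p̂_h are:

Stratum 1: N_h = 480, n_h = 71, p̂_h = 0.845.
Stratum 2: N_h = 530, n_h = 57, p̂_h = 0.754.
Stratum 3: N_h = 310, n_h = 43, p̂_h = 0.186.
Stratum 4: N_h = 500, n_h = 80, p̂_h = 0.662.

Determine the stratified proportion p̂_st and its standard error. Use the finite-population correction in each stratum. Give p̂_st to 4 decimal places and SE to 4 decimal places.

N = 1820; stratum weights W_h = N_h/N.
p̂_st = Σ W_h p̂_h = (480·0.845 + 530·0.754 + 310·0.186 + 500·0.662)/1820 = 0.65598
V̂(p̂_st) = Σ W_h² (1 − n_h/N_h) p̂_h(1−p̂_h)/(n_h−1):
  stratum 1: (480/1820)²·(1 − 71/480)·0.845·0.155/70 = 0.000110895
  stratum 2: (530/1820)²·(1 − 57/530)·0.754·0.246/56 = 0.000250676
  stratum 3: (310/1820)²·(1 − 43/310)·0.186·0.814/42 = 9.00779e-05
  stratum 4: (500/1820)²·(1 − 80/500)·0.662·0.338/79 = 0.000179566
V̂(p̂_st) = 0.000631215; SE = √V̂ = 0.025124

p̂_st ≈ 0.6560, SE ≈ 0.0251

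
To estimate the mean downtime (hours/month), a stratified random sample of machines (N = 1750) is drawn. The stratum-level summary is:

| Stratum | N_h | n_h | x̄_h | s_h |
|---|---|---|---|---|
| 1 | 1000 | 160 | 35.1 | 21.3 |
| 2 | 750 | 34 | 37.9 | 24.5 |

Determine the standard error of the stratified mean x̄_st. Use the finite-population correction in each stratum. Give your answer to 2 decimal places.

SE(x̄_st) ≈ 1.97

V̂(x̄_st) = Σ W_h² (1 − n_h/N_h) s_h²/n_h, with W_h = N_h/N and N = 1750:
  stratum 1: (1000/1750)²·(1 − 160/1000)·21.3²/160 = 0.777754
  stratum 2: (750/1750)²·(1 − 34/750)·24.5²/34 = 3.09565
V̂(x̄_st) = 3.8734
SE(x̄_st) = √3.8734 = 1.9681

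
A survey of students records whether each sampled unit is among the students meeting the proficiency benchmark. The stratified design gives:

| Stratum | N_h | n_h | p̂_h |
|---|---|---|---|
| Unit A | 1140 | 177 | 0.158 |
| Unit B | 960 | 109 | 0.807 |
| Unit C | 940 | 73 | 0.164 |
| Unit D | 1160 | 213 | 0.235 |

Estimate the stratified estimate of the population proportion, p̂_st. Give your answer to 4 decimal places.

p̂_st ≈ 0.3290

N = 4200; stratum weights W_h = N_h/N.
p̂_st = Σ W_h p̂_h = (1140·0.158 + 960·0.807 + 940·0.164 + 1160·0.235)/4200 = 0.32895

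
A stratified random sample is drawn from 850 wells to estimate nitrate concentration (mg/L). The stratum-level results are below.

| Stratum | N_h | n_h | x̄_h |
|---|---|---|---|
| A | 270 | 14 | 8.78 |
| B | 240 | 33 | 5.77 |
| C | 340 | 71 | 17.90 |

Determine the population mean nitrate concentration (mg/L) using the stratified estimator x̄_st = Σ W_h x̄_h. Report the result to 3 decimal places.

N = Σ N_h = 850. Stratum weights W_h = N_h/N.
x̄_st = (270·8.78 + 240·5.77 + 340·17.90) / 850 = 11.57812

x̄_st ≈ 11.578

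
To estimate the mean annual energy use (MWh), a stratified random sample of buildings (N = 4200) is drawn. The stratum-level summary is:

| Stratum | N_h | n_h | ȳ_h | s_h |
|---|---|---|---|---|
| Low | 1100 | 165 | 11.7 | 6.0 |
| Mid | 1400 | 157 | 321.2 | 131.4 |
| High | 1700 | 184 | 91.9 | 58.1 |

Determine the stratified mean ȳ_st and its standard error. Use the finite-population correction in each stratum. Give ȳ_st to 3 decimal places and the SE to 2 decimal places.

ȳ_st ≈ 147.329, SE ≈ 3.68

ȳ_st = Σ W_h ȳ_h = (1100·11.7 + 1400·321.2 + 1700·91.9)/4200 = 147.32857
V̂(ȳ_st) = Σ W_h² (1 − n_h/N_h) s_h²/n_h, with W_h = N_h/N and N = 4200:
  stratum Low: (1100/4200)²·(1 − 165/1100)·6.0²/165 = 0.0127211
  stratum Mid: (1400/4200)²·(1 − 157/1400)·131.4²/157 = 10.849
  stratum High: (1700/4200)²·(1 − 184/1700)·58.1²/184 = 2.6803
V̂(ȳ_st) = 13.5421
SE(ȳ_st) = √13.5421 = 3.67996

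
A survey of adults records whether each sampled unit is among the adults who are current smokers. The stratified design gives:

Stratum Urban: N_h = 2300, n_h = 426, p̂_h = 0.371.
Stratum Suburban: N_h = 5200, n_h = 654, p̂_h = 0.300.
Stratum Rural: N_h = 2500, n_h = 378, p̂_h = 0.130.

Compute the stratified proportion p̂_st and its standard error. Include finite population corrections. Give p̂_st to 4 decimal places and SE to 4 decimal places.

p̂_st ≈ 0.2738, SE ≈ 0.0108

N = 10000; stratum weights W_h = N_h/N.
p̂_st = Σ W_h p̂_h = (2300·0.371 + 5200·0.300 + 2500·0.130)/10000 = 0.27383
V̂(p̂_st) = Σ W_h² (1 − n_h/N_h) p̂_h(1−p̂_h)/(n_h−1):
  stratum Urban: (2300/10000)²·(1 − 426/2300)·0.371·0.629/425 = 2.36664e-05
  stratum Suburban: (5200/10000)²·(1 − 654/5200)·0.300·0.700/653 = 7.60219e-05
  stratum Rural: (2500/10000)²·(1 − 378/2500)·0.130·0.870/377 = 1.5915e-05
V̂(p̂_st) = 0.000115603; SE = √V̂ = 0.0107519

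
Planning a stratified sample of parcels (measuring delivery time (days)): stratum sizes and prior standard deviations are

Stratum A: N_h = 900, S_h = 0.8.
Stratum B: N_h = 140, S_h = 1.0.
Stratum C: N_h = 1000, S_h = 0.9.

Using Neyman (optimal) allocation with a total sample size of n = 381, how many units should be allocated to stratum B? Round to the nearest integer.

Neyman allocation: n_h = n · N_h S_h / Σ N_i S_i, with n = 381.
  stratum A: N_h·S_h = 900·0.8 = 720.00
  stratum B: N_h·S_h = 140·1.0 = 140.00
  stratum C: N_h·S_h = 1000·0.9 = 900.00
Σ N_h S_h = 1760.00
n for stratum B = 381·140.00/1760.00 = 30.307 → 30

30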